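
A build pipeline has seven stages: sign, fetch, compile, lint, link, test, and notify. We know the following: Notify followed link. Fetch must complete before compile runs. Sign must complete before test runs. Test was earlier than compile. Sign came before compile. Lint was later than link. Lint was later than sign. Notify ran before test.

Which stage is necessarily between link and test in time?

Tracing the constraints gives link → notify → test, so notify sits after link and before test.
No other stage is forced both after link and before test.

notify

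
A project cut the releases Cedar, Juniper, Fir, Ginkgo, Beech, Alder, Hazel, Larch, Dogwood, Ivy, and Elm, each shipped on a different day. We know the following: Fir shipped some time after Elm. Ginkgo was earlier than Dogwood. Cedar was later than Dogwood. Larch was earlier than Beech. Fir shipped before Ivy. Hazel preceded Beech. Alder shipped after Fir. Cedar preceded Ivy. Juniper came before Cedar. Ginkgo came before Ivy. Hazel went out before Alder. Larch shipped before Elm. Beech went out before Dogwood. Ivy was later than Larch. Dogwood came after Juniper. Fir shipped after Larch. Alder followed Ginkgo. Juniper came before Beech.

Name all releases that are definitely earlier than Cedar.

Directly stated before Cedar: Dogwood and Juniper.
Beech reaches Cedar via Beech → Dogwood → Cedar.
Ginkgo reaches Cedar via Ginkgo → Dogwood → Cedar.
Hazel reaches Cedar via Hazel → Beech → Dogwood → Cedar.
Likewise Larch reaches Cedar by chaining the stated constraints.
No chain forces Alder (or any of the others) ahead of Cedar.

Beech, Dogwood, Ginkgo, Hazel, Juniper, Larch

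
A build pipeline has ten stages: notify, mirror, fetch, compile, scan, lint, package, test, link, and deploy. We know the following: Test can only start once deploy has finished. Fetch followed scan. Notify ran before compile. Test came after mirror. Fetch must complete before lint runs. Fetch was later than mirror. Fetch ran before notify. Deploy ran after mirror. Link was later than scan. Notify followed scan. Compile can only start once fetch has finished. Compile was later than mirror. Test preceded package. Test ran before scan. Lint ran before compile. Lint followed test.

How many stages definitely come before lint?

Directly stated before lint: fetch and test.
Deploy reaches lint via deploy → test → lint.
Mirror reaches lint via mirror → fetch → lint.
Scan reaches lint via scan → fetch → lint.
No chain forces notify (or any of the others) ahead of lint.
That's deploy, fetch, mirror, scan, and test — 5 in all.

5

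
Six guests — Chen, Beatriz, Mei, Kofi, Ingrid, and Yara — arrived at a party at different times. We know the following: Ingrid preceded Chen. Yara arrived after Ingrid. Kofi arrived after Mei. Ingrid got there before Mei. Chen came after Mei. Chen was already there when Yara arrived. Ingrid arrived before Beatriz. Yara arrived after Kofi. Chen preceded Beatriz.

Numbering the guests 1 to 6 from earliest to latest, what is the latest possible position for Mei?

2

Mei must come before Beatriz, Chen, Kofi, and Yara — 4 guests forced after them.
Everything else can be placed before Mei in some valid order, so Mei can sit as late as position 6 − 4 = 2.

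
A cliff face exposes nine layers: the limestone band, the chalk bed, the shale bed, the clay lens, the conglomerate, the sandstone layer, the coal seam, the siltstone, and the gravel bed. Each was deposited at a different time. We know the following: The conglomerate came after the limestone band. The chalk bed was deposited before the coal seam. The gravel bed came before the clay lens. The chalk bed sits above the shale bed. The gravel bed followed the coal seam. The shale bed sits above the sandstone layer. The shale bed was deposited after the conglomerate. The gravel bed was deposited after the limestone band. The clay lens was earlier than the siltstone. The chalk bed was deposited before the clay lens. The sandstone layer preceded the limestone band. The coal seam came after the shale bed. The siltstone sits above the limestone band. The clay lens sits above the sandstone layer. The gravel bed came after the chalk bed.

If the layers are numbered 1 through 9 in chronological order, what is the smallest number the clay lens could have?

8

The chalk bed, the coal seam, the conglomerate, the gravel bed, the limestone band, the sandstone layer, and the shale bed must all come before the clay lens — 7 forced predecessors.
Nothing else is forced ahead of the clay lens, so its earliest slot is position 7 + 1 = 8.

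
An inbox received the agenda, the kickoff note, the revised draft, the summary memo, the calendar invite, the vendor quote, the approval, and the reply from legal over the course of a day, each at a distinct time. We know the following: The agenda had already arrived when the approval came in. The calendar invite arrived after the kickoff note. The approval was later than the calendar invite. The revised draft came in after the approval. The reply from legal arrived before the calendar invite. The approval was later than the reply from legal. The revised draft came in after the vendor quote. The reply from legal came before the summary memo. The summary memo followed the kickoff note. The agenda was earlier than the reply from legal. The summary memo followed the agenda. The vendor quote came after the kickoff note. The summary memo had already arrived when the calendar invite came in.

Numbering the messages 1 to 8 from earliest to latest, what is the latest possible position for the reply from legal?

The reply from legal must come before the approval, the calendar invite, the revised draft, and the summary memo — 4 messages forced after it.
Everything else can be placed before the reply from legal in some valid order, so the reply from legal can sit as late as position 8 − 4 = 4.

4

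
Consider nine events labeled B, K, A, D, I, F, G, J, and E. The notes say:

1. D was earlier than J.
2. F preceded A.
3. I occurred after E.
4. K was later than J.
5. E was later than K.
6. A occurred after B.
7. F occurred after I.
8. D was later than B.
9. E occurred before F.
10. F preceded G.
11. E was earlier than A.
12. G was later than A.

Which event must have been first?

B has a chain of constraints placing it before every other event, so B must be first.

B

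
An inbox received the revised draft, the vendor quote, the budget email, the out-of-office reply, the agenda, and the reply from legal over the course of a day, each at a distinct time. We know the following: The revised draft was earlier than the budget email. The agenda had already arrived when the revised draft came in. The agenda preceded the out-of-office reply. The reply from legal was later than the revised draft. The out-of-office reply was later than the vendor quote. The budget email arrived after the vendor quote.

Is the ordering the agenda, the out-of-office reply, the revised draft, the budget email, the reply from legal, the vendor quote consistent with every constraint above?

no

The constraints require the vendor quote before the out-of-office reply, but in the proposed sequence the out-of-office reply appears ahead of the vendor quote. That one violation is enough.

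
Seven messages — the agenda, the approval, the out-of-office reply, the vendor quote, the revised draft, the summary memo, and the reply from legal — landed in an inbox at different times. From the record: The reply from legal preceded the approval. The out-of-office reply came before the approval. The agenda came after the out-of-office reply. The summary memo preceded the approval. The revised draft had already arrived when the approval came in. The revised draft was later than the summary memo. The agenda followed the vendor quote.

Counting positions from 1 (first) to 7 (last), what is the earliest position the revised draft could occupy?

2

The summary memo must come before the revised draft — 1 forced predecessor.
Nothing else is forced ahead of the revised draft, so its earliest slot is position 1 + 1 = 2.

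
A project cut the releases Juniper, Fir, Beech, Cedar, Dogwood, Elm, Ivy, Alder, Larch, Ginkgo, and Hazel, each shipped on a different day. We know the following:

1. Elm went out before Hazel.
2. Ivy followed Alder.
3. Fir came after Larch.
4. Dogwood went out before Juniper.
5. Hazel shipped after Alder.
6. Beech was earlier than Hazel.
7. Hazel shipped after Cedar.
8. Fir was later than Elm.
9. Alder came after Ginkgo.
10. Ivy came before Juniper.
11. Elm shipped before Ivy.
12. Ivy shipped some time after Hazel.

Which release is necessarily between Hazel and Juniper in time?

Ivy

Tracing the constraints gives Hazel → Ivy → Juniper, so Ivy sits after Hazel and before Juniper.
No other release is forced both after Hazel and before Juniper.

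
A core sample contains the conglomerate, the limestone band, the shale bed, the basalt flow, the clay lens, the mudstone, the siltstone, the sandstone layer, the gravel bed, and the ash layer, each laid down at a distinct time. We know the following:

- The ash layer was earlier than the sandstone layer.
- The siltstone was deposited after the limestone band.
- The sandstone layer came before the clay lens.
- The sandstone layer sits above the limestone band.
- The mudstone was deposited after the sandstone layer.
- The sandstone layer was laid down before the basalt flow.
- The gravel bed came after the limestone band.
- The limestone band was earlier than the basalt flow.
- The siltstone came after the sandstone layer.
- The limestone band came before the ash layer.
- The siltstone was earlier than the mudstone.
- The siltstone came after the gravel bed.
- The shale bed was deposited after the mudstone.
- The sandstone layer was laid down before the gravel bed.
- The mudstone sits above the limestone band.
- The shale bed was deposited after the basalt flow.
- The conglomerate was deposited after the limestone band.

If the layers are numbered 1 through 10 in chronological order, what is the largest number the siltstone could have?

The siltstone must come before the mudstone and the shale bed — 2 layers forced after it.
Everything else can be placed before the siltstone in some valid order, so the siltstone can sit as late as position 10 − 2 = 8.

8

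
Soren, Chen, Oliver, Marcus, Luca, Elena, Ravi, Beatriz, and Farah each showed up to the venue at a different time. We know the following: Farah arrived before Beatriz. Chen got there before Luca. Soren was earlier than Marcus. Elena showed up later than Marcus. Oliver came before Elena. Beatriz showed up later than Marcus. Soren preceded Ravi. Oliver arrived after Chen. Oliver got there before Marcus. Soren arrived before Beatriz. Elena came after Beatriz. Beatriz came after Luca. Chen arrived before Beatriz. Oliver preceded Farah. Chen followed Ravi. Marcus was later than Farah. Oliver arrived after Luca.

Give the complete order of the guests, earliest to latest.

The constraints fix every adjacent pair, so only one ordering works:
Soren → Ravi → Chen → Luca → Oliver → Farah → Marcus → Beatriz → Elena.

Soren, Ravi, Chen, Luca, Oliver, Farah, Marcus, Beatriz, Elena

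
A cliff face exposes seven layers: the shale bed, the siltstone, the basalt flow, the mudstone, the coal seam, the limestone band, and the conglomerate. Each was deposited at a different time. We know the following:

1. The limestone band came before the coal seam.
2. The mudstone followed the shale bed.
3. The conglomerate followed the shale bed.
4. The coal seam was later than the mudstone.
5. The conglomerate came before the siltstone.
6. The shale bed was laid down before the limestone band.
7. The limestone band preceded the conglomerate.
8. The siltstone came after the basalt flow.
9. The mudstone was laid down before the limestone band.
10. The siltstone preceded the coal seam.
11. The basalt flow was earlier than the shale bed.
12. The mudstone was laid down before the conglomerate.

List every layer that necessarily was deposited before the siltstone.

the basalt flow, the conglomerate, the limestone band, the mudstone, the shale bed

Directly stated before the siltstone: the basalt flow and the conglomerate.
The limestone band reaches the siltstone via the limestone band → the conglomerate → the siltstone.
The mudstone reaches the siltstone via the mudstone → the conglomerate → the siltstone.
The shale bed reaches the siltstone via the shale bed → the conglomerate → the siltstone.
No chain forces the coal seam ahead of the siltstone.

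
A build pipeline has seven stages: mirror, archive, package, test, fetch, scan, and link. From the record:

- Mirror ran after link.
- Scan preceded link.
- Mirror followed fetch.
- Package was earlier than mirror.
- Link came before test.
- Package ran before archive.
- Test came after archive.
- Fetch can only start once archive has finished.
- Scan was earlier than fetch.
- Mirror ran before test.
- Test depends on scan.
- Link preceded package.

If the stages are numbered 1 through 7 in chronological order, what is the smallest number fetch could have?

5

Archive, link, package, and scan must all come before fetch — 4 forced predecessors.
Nothing else is forced ahead of fetch, so its earliest slot is position 4 + 1 = 5.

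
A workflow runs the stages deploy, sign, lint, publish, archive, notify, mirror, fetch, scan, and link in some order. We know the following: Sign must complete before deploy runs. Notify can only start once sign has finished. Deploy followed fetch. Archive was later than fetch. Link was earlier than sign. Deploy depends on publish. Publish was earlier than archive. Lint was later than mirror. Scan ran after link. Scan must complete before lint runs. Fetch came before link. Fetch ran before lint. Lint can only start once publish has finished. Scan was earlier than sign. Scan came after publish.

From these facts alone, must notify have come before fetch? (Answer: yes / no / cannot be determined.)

no

Tracing the constraints gives fetch → link → sign → notify, so fetch must come before notify.
That means notify cannot be before fetch.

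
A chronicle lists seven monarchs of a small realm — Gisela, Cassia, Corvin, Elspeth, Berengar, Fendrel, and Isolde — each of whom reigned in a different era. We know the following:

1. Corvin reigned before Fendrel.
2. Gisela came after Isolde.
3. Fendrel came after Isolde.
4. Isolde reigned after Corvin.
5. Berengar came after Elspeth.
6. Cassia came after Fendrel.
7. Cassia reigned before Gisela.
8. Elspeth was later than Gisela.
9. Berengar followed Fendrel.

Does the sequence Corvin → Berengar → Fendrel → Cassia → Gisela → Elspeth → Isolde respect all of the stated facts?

no

The constraints require Fendrel before Berengar, but in the proposed sequence Berengar appears ahead of Fendrel. That one violation is enough.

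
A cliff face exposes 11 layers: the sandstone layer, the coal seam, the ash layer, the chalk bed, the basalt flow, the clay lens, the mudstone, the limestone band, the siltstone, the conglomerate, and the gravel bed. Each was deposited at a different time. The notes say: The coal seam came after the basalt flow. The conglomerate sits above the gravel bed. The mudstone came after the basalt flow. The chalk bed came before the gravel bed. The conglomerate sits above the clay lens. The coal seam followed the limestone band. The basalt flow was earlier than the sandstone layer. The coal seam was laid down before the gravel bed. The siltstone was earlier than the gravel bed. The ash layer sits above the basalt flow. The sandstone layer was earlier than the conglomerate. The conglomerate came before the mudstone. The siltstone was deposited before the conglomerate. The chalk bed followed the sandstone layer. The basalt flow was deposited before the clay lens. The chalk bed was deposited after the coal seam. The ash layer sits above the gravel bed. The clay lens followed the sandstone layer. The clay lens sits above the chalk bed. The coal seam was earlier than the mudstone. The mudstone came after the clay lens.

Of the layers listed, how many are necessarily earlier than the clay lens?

5

Directly stated before the clay lens: the basalt flow, the chalk bed, and the sandstone layer.
The coal seam reaches the clay lens via the coal seam → the chalk bed → the clay lens.
The limestone band reaches the clay lens via the limestone band → the coal seam → the chalk bed → the clay lens.
No chain forces the ash layer (or any of the others) ahead of the clay lens.
That's the basalt flow, the chalk bed, the coal seam, the limestone band, and the sandstone layer — 5 in all.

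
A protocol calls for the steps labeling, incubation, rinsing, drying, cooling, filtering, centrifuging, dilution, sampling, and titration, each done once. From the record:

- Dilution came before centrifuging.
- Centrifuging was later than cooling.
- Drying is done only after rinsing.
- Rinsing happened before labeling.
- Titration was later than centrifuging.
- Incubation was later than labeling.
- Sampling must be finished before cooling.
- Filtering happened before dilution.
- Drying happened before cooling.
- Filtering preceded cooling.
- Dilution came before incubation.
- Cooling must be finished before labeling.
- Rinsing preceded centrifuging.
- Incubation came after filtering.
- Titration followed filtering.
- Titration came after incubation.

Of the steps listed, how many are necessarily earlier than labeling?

Directly stated before labeling: cooling and rinsing.
Drying reaches labeling via drying → cooling → labeling.
Filtering reaches labeling via filtering → cooling → labeling.
Sampling reaches labeling via sampling → cooling → labeling.
No chain forces incubation (or any of the others) ahead of labeling.
That's cooling, drying, filtering, rinsing, and sampling — 5 in all.

5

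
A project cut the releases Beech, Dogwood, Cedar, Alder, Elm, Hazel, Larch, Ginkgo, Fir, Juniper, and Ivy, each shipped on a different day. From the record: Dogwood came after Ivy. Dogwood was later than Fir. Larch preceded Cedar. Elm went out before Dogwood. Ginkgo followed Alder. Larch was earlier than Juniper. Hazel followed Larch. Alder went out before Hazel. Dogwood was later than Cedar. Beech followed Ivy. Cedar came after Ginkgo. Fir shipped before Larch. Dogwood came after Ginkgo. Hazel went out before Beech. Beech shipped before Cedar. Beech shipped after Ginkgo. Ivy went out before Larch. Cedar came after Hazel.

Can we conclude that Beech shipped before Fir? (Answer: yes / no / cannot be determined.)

Tracing the constraints gives Fir → Larch → Hazel → Beech, so Fir must come before Beech.
That means Beech cannot be before Fir.

no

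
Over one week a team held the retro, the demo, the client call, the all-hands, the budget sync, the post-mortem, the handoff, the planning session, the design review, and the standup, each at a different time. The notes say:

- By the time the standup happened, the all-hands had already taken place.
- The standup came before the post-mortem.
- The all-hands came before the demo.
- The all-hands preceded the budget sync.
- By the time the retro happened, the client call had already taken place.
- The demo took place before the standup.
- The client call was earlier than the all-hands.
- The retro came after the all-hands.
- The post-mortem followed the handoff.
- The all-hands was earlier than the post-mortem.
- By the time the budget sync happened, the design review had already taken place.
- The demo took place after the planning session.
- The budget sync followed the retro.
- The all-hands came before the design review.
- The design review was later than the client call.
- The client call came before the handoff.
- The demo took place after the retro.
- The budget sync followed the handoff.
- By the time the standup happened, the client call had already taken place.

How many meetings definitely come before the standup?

Directly stated before the standup: the all-hands, the client call, and the demo.
The planning session reaches the standup via the planning session → the demo → the standup.
The retro reaches the standup via the retro → the demo → the standup.
No chain forces the handoff (or any of the others) ahead of the standup.
That's the all-hands, the client call, the demo, the planning session, and the retro — 5 in all.

5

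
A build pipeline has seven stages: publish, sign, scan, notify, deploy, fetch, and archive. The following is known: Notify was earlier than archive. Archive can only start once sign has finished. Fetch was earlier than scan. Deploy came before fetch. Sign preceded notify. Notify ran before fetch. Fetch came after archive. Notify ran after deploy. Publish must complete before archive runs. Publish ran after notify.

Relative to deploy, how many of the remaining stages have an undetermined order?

1

Forced after deploy: archive, fetch, notify, publish, and scan.
That leaves sign with no forced order relative to deploy — 1.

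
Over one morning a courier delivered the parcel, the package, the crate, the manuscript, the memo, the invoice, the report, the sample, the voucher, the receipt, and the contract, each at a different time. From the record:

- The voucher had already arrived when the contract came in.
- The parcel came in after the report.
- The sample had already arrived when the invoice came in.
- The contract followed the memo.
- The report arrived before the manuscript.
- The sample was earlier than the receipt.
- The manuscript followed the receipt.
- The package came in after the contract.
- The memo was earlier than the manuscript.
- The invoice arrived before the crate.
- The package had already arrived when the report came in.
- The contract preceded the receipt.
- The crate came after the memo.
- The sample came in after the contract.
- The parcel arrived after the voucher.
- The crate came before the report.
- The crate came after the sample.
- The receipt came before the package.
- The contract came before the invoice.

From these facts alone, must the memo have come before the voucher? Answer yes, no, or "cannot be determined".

cannot be determined

No chain of stated constraints runs from the memo to the voucher, and none runs from the voucher to the memo either.
So the relative order of the memo and the voucher is not fixed by the given facts.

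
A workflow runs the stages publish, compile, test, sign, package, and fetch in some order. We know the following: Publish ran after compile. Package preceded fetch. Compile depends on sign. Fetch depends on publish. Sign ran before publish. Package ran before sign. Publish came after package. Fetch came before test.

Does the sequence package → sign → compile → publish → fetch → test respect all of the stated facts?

Check each stated constraint against the proposed order — e.g. package is ahead of publish; package is ahead of fetch. Every pair is in the required order; nothing is violated.

yes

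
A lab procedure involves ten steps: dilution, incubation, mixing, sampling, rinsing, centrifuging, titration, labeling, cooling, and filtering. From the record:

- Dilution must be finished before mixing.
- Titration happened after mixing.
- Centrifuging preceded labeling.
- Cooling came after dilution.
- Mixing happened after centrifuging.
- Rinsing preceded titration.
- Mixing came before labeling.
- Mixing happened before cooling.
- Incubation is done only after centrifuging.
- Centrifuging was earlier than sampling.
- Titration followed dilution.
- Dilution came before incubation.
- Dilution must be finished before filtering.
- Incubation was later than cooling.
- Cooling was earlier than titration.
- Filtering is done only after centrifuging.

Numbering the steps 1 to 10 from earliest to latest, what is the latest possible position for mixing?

Mixing must come before cooling, incubation, labeling, and titration — 4 steps forced after it.
Everything else can be placed before mixing in some valid order, so mixing can sit as late as position 10 − 4 = 6.

6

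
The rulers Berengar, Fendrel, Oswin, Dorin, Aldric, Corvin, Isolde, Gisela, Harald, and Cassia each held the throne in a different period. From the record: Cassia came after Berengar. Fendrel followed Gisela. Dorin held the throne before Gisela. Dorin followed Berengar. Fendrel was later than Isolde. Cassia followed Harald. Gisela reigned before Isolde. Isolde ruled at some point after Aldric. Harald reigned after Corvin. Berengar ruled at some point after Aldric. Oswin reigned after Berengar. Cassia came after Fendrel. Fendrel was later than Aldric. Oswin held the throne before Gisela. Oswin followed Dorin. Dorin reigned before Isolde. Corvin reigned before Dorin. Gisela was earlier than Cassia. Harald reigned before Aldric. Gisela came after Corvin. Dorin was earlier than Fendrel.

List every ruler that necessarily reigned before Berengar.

Aldric, Corvin, Harald

Directly stated before Berengar: Aldric.
Corvin reaches Berengar via Corvin → Harald → Aldric → Berengar.
Harald reaches Berengar via Harald → Aldric → Berengar.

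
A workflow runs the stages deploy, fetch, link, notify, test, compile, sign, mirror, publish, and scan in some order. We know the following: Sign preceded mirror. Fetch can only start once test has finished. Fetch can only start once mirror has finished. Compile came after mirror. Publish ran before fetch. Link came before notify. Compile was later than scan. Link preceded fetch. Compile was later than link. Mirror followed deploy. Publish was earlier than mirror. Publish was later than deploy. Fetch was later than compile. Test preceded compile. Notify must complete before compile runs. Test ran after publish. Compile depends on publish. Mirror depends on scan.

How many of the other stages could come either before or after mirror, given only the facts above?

Forced before mirror: deploy, publish, scan, and sign; forced after mirror: compile and fetch.
That leaves link, notify, and test with no forced order relative to mirror — 3.

3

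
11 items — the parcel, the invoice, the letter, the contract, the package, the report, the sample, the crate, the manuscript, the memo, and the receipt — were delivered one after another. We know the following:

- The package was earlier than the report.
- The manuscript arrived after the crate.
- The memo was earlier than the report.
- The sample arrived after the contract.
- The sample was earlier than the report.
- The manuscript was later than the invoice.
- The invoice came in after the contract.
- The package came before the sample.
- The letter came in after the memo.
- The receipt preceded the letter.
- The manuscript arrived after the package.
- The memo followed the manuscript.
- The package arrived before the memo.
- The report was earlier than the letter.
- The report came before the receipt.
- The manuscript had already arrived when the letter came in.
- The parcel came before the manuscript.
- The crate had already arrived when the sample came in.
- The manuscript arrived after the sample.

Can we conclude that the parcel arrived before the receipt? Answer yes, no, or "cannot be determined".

Chain the constraints: the parcel → the manuscript → the memo → the report → the receipt. Each link is directly stated, so the parcel comes before the receipt.

yes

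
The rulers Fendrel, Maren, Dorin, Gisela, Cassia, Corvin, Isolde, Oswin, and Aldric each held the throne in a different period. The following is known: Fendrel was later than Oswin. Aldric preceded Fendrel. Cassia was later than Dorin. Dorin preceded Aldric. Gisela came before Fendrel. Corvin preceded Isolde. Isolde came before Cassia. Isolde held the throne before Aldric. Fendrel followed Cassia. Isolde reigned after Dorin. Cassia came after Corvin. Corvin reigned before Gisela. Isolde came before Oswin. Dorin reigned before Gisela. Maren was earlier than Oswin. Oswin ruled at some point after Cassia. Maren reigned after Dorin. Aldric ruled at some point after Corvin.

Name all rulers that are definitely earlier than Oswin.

Cassia, Corvin, Dorin, Isolde, Maren

Directly stated before Oswin: Cassia, Isolde, and Maren.
Corvin reaches Oswin via Corvin → Cassia → Oswin.
Dorin reaches Oswin via Dorin → Maren → Oswin.
No chain forces Aldric (or any of the others) ahead of Oswin.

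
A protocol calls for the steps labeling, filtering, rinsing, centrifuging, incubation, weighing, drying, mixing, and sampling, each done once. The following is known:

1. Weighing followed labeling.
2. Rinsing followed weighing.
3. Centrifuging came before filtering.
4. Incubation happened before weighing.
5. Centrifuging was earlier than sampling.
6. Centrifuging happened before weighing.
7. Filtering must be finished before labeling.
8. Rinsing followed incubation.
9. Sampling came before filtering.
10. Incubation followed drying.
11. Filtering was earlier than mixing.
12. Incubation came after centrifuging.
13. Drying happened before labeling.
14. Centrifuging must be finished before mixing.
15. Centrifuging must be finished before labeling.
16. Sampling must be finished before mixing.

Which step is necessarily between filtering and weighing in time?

Tracing the constraints gives filtering → labeling → weighing, so labeling sits after filtering and before weighing.
No other step is forced both after filtering and before weighing.

labeling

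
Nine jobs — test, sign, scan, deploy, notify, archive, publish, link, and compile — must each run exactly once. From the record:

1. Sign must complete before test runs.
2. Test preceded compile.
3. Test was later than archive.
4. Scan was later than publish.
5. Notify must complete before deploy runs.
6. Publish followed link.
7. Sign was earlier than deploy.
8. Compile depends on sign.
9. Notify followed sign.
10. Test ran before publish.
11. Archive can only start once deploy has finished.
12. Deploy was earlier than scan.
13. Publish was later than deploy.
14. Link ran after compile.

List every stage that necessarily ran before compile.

Directly stated before compile: sign and test.
Archive reaches compile via archive → test → compile.
Deploy reaches compile via deploy → archive → test → compile.
Notify reaches compile via notify → deploy → archive → test → compile.

archive, deploy, notify, sign, test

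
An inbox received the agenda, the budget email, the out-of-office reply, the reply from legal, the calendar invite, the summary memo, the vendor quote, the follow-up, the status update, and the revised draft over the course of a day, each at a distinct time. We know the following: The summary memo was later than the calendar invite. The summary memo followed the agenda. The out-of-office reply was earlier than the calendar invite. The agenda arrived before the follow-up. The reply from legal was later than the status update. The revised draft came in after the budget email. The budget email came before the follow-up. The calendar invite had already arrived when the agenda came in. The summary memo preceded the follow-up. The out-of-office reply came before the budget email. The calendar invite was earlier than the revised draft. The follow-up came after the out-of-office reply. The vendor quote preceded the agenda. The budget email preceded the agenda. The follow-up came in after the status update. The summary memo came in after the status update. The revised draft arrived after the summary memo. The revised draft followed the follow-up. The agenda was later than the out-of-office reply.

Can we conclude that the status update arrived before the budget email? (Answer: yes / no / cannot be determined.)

cannot be determined

No chain of stated constraints runs from the status update to the budget email, and none runs from the budget email to the status update either.
So the relative order of the status update and the budget email is not fixed by the given facts.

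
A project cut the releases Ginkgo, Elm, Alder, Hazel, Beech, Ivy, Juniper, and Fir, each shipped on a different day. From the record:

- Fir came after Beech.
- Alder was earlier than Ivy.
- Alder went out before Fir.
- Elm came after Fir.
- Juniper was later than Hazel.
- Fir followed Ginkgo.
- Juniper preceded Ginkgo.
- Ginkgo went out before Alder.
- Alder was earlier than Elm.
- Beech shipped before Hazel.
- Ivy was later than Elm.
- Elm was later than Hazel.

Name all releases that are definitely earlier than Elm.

Alder, Beech, Fir, Ginkgo, Hazel, Juniper

Directly stated before Elm: Alder, Fir, and Hazel.
Beech reaches Elm via Beech → Fir → Elm.
Ginkgo reaches Elm via Ginkgo → Fir → Elm.
Juniper reaches Elm via Juniper → Ginkgo → Fir → Elm.
No chain forces Ivy ahead of Elm.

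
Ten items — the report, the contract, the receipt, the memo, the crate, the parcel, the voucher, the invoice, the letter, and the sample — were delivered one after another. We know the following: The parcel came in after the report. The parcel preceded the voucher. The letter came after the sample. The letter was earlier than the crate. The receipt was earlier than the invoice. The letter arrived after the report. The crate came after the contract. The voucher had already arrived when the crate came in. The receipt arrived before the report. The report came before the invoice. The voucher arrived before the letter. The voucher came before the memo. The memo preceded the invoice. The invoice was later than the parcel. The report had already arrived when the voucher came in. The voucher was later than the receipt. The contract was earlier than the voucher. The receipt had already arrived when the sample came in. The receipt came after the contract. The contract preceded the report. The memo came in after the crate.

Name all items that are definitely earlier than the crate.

Directly stated before the crate: the contract, the letter, and the voucher.
The parcel reaches the crate via the parcel → the voucher → the crate.
The receipt reaches the crate via the receipt → the voucher → the crate.
The report reaches the crate via the report → the voucher → the crate.
Likewise the sample reaches the crate by chaining the stated constraints.

the contract, the letter, the parcel, the receipt, the report, the sample, the voucher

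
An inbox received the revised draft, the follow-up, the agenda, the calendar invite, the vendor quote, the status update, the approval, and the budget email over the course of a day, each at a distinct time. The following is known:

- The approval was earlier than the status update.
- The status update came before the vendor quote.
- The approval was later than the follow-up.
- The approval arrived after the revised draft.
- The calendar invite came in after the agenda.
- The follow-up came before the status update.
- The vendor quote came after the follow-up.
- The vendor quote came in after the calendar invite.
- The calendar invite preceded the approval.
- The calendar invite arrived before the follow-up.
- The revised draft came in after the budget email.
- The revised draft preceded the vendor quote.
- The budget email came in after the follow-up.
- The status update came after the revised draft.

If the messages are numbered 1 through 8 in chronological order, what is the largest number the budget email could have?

4

The budget email must come before the approval, the revised draft, the status update, and the vendor quote — 4 messages forced after it.
Everything else can be placed before the budget email in some valid order, so the budget email can sit as late as position 8 − 4 = 4.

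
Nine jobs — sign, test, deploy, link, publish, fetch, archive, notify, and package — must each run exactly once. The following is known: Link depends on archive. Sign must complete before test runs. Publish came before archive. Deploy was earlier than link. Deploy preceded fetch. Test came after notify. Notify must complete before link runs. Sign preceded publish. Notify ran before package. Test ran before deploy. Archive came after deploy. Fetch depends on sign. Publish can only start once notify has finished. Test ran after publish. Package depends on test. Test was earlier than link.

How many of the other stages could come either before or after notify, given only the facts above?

1

Forced after notify: archive, deploy, fetch, link, package, publish, and test.
That leaves sign with no forced order relative to notify — 1.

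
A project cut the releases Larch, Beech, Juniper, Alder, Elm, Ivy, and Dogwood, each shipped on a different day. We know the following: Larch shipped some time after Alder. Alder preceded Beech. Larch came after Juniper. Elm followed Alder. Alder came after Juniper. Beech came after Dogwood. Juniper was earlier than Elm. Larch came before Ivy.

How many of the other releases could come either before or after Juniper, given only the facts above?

Forced after Juniper: Alder, Beech, Elm, Ivy, and Larch.
That leaves Dogwood with no forced order relative to Juniper — 1.

1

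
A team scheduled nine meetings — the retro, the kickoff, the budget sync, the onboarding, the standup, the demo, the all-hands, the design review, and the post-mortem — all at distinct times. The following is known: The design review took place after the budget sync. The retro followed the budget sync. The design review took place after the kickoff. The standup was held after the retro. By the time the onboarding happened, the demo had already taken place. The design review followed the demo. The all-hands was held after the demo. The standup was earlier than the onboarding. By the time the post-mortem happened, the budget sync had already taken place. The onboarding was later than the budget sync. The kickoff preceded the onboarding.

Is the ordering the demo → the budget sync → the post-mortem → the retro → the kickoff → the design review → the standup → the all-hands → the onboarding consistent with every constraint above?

Check each stated constraint against the proposed order — e.g. the budget sync is ahead of the onboarding; the demo is ahead of the onboarding. Every pair is in the required order; nothing is violated.

yes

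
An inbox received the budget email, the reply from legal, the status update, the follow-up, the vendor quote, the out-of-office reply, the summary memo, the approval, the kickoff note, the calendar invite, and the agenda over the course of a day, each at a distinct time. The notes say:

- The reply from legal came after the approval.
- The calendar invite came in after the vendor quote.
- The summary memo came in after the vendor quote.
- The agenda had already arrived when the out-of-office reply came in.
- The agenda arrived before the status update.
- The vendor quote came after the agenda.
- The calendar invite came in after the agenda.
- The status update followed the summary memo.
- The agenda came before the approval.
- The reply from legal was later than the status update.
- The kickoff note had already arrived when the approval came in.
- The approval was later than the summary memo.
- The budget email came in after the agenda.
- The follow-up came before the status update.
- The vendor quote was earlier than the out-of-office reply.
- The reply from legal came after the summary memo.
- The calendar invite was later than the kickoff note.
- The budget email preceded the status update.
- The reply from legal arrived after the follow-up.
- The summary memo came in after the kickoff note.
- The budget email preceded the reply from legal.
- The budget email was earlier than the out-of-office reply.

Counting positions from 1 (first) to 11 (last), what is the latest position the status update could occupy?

10

The status update must come before the reply from legal — 1 message forced after it.
Everything else can be placed before the status update in some valid order, so the status update can sit as late as position 11 − 1 = 10.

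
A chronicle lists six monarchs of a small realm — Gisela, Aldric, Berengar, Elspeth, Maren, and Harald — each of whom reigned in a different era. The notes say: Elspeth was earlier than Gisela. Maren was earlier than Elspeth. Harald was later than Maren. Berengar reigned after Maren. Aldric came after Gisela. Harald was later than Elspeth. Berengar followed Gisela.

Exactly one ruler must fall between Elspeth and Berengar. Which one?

Tracing the constraints gives Elspeth → Gisela → Berengar, so Gisela sits after Elspeth and before Berengar.
No other ruler is forced both after Elspeth and before Berengar.

Gisela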